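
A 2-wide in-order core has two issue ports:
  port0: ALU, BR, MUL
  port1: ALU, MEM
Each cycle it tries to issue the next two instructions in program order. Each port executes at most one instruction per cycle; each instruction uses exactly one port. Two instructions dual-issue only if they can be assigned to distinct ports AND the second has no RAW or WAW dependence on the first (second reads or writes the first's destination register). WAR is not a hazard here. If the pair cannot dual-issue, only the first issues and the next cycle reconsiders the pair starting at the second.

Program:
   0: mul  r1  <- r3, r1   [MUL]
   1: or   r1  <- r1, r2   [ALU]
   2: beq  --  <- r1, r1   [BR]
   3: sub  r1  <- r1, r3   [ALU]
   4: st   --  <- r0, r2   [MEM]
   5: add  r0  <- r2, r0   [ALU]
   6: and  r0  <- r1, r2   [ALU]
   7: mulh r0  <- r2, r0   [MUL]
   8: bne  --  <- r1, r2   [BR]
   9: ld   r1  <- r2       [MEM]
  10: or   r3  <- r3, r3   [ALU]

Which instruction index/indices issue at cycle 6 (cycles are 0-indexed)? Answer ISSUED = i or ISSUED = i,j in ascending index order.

#0 head=0: mul i0 RAW+WAW r1
#1 head=1: or i1 RAW r1
#2 head=2: beq+sub i2+i3 2-wide
#3 head=4: st+add i4+i5 2-wide
#4 head=6: and i6 RAW+WAW r0
#5 head=7: mulh i7 no-port MUL/BR
#6 head=8: bne+ld i8+i9 2-wide
#7 head=10: or i10 tail

ISSUED = 8,9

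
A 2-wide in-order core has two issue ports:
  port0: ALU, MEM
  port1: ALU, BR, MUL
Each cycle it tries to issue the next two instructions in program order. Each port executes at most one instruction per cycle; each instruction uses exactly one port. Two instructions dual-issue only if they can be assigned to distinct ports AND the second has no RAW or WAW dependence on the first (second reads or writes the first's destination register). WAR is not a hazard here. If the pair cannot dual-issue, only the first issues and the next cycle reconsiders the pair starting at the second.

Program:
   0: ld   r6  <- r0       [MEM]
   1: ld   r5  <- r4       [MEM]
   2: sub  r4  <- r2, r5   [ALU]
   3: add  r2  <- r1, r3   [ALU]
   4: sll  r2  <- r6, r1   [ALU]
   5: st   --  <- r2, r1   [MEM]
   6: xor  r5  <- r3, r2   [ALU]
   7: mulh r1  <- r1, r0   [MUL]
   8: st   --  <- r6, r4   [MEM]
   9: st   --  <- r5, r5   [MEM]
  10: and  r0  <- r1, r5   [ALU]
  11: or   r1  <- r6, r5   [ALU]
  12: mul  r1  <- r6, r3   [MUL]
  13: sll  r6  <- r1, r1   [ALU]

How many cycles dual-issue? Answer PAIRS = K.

[0] i0  ld  -- no-port MEM/MEM
[1] i1  ld  -- RAW r5
[2] i2/i3  sub+add  -- 2-wide
[3] i4  sll  -- RAW r2
[4] i5/i6  st+xor  -- 2-wide
[5] i7/i8  mulh+st  -- 2-wide
[6] i9/i10  st+and  -- 2-wide
[7] i11  or  -- WAW r1
[8] i12  mul  -- RAW r1
[9] i13  sll  -- tail

PAIRS = 4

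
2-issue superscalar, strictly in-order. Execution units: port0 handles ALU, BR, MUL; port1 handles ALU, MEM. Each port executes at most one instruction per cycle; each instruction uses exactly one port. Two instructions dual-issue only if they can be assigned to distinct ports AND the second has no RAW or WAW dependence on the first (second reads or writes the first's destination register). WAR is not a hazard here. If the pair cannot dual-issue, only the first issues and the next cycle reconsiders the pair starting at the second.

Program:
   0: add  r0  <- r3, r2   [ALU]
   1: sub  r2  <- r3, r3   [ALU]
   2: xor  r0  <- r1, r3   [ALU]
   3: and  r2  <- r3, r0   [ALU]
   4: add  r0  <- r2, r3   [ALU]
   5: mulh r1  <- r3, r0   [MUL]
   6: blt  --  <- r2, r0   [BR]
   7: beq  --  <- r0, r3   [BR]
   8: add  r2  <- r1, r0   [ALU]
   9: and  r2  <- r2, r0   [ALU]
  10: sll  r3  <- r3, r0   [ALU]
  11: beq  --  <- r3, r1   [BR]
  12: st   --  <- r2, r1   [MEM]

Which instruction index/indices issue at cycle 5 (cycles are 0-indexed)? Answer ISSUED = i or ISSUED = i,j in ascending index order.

ISSUED = 6

t=0 i0+i1:add sub ; dual
t=1 i2:xor ; RAW r0
t=2 i3:and ; RAW r2
t=3 i4:add ; RAW r0
t=4 i5:mulh ; no-port MUL/BR
t=5 i6:blt ; no-port BR/BR
t=6 i7+i8:beq add ; dual
t=7 i9+i10:and sll ; dual
t=8 i11+i12:beq st ; dual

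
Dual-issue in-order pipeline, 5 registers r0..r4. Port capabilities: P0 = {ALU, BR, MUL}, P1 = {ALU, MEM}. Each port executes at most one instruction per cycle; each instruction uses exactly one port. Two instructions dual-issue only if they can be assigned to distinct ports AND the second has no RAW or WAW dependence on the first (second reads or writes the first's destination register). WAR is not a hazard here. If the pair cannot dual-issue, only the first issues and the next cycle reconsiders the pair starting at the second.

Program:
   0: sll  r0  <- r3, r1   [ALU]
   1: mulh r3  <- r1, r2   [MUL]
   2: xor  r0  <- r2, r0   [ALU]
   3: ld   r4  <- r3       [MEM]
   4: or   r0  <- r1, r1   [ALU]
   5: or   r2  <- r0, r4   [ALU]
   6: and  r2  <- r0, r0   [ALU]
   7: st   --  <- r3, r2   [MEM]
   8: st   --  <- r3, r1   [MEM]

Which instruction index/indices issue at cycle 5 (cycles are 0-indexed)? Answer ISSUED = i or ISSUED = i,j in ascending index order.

0. sll/mulh @i0/i1  | pair
1. xor/ld @i2/i3  | pair
2. or @i4  | RAW r0
3. or @i5  | WAW r2
4. and @i6  | RAW r2
5. st @i7  | no-port MEM/MEM
6. st @i8  | tail

ISSUED = 7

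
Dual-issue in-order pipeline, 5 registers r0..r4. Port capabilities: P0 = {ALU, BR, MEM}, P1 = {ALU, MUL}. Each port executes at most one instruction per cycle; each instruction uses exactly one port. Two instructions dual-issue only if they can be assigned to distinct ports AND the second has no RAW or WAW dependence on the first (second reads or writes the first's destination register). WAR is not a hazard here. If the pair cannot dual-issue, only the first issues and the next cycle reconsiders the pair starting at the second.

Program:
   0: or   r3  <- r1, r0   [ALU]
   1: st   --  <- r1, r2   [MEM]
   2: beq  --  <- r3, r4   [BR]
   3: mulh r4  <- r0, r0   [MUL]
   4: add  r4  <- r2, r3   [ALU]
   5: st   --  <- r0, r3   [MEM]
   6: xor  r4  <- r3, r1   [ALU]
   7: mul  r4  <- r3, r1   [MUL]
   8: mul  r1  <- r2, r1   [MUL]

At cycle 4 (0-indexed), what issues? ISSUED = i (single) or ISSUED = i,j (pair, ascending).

ISSUED = 7

#0 head=0: or.ALU;st.MEM i0+i1 dual
#1 head=2: beq.BR;mulh.MUL i2+i3 dual
#2 head=4: add.ALU;st.MEM i4+i5 dual
#3 head=6: xor.ALU i6 WAW r4
#4 head=7: mul.MUL i7 no-port MUL/MUL
#5 head=8: mul.MUL i8 tail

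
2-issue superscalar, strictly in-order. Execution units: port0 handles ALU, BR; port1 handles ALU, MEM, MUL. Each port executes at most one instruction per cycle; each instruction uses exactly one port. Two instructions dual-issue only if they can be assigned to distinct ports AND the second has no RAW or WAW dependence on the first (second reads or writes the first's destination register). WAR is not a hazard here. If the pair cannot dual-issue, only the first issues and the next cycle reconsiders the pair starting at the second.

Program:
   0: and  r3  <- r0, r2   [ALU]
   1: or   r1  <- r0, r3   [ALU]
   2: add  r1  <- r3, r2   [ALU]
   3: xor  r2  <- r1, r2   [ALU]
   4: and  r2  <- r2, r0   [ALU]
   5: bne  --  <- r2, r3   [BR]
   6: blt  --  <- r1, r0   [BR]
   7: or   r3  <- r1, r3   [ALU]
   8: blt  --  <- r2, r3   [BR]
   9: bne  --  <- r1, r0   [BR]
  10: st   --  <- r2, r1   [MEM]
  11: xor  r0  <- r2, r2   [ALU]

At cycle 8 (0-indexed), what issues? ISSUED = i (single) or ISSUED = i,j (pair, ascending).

  cy0 -> i0 (and.ALU) RAW r3
  cy1 -> i1 (or.ALU) WAW r1
  cy2 -> i2 (add.ALU) RAW r1
  cy3 -> i3 (xor.ALU) RAW+WAW r2
  cy4 -> i4 (and.ALU) RAW r2
  cy5 -> i5 (bne.BR) no-port BR/BR
  cy6 -> i6/i7 (blt.BR+or.ALU) pair
  cy7 -> i8 (blt.BR) no-port BR/BR
  cy8 -> i9/i10 (bne.BR+st.MEM) pair
  cy9 -> i11 (xor.ALU) tail

ISSUED = 9,10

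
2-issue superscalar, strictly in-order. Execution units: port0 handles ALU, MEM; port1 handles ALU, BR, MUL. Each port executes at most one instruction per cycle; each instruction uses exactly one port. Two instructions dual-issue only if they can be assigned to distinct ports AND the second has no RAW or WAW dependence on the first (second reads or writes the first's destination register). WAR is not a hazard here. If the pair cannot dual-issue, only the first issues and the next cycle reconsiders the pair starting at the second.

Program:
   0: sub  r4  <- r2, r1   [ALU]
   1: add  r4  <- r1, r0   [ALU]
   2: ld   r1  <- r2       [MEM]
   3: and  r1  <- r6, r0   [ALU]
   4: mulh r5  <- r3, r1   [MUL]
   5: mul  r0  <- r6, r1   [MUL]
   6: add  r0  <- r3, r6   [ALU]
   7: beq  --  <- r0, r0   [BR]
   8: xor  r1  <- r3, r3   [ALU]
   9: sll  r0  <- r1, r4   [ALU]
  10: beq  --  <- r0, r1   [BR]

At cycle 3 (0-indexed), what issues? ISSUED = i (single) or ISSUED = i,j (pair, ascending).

0. sub.ALU @i0  | WAW r4
1. add.ALU/ld.MEM @i1,i2  | pair
2. and.ALU @i3  | RAW r1
3. mulh.MUL @i4  | no-port MUL/MUL
4. mul.MUL @i5  | WAW r0
5. add.ALU @i6  | RAW r0
6. beq.BR/xor.ALU @i7,i8  | pair
7. sll.ALU @i9  | RAW r0
8. beq.BR @i10  | tail

ISSUED = 4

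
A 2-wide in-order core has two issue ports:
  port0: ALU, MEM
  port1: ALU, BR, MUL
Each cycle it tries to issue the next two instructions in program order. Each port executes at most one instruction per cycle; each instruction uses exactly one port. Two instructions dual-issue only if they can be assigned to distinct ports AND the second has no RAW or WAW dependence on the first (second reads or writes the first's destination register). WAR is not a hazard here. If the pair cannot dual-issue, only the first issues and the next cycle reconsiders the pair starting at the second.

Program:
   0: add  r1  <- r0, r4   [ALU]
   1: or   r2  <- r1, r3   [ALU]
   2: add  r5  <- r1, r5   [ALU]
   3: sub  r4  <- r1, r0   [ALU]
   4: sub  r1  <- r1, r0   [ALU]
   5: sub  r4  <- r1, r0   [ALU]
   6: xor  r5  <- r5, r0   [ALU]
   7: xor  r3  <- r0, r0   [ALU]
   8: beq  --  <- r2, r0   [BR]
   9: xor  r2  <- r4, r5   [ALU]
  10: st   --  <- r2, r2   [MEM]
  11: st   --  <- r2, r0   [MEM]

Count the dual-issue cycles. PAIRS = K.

[0] i0  add  -- RAW r1
[1] i1/i2  or+add  -- pair
[2] i3/i4  sub+sub  -- pair
[3] i5/i6  sub+xor  -- pair
[4] i7/i8  xor+beq  -- pair
[5] i9  xor  -- RAW r2
[6] i10  st  -- no-port MEM/MEM
[7] i11  st  -- tail

PAIRS = 4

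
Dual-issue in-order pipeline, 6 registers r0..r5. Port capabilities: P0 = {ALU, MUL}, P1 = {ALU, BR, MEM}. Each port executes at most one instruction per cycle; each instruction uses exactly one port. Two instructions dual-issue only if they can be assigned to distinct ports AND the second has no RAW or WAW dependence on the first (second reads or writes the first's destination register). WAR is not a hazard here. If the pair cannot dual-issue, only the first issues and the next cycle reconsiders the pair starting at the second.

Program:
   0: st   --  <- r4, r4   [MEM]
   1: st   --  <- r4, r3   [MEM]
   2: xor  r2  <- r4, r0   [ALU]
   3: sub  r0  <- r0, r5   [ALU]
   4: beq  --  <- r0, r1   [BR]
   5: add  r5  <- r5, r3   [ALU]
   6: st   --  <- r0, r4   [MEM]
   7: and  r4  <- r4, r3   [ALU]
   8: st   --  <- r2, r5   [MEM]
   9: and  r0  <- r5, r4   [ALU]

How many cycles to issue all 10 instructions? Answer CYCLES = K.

CYCLES = 6

0. st.MEM @i0  | no-port MEM/MEM
1. st.MEM;xor.ALU @i1+i2  | pair
2. sub.ALU @i3  | RAW r0
3. beq.BR;add.ALU @i4+i5  | pair
4. st.MEM;and.ALU @i6+i7  | pair
5. st.MEM;and.ALU @i8+i9  | pair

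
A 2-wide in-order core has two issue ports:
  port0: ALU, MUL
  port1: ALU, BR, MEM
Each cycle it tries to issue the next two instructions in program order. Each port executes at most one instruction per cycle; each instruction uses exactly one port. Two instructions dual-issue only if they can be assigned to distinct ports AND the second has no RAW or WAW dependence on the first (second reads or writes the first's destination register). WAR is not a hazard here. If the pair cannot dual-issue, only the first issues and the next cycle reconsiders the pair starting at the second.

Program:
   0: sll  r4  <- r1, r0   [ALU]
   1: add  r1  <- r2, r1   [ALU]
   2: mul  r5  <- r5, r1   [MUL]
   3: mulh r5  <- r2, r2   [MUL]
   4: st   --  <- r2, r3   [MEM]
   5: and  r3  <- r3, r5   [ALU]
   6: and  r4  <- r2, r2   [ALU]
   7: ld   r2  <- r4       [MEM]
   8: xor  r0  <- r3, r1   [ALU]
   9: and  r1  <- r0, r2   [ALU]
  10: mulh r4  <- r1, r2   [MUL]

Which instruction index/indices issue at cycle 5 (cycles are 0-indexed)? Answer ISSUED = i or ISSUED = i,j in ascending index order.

t=0 i0&i1:sll.ALU add.ALU ; dual
t=1 i2:mul.MUL ; no-port MUL/MUL
t=2 i3&i4:mulh.MUL st.MEM ; dual
t=3 i5&i6:and.ALU and.ALU ; dual
t=4 i7&i8:ld.MEM xor.ALU ; dual
t=5 i9:and.ALU ; RAW r1
t=6 i10:mulh.MUL ; tail

ISSUED = 9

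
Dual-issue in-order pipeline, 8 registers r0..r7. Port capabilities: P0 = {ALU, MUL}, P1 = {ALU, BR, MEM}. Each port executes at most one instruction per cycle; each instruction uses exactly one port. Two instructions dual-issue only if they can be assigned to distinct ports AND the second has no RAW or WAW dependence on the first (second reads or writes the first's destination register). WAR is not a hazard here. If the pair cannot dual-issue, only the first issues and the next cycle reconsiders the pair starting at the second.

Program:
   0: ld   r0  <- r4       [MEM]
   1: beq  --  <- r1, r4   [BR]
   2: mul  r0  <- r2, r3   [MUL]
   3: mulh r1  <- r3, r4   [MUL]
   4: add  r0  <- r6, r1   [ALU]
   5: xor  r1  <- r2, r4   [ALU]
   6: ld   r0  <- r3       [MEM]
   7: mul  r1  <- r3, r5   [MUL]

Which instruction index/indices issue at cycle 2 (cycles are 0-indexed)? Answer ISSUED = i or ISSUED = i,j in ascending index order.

  cy0 -> i0 (ld) no-port MEM/BR
  cy1 -> i1&i2 (beq+mul) pair
  cy2 -> i3 (mulh) RAW r1
  cy3 -> i4&i5 (add+xor) pair
  cy4 -> i6&i7 (ld+mul) pair

ISSUED = 3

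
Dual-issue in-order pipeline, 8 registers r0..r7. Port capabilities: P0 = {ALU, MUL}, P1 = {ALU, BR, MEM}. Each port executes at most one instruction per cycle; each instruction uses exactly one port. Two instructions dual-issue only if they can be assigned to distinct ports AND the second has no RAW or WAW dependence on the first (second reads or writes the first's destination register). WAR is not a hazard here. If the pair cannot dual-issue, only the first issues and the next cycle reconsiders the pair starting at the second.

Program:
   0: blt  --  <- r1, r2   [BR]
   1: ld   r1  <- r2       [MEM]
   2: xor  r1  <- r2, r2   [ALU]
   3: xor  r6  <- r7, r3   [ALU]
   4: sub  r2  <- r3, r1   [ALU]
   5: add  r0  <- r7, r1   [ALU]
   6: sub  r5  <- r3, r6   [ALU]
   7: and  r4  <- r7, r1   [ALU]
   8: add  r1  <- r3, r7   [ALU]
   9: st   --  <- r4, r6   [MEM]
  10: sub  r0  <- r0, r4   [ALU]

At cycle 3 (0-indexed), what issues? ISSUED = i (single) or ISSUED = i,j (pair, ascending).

ISSUED = 4,5

c0: i0 blt  no-port BR/MEM
c1: i1 ld  WAW r1
c2: i2,i3 xor/xor  2-wide
c3: i4,i5 sub/add  2-wide
c4: i6,i7 sub/and  2-wide
c5: i8,i9 add/st  2-wide
c6: i10 sub  tail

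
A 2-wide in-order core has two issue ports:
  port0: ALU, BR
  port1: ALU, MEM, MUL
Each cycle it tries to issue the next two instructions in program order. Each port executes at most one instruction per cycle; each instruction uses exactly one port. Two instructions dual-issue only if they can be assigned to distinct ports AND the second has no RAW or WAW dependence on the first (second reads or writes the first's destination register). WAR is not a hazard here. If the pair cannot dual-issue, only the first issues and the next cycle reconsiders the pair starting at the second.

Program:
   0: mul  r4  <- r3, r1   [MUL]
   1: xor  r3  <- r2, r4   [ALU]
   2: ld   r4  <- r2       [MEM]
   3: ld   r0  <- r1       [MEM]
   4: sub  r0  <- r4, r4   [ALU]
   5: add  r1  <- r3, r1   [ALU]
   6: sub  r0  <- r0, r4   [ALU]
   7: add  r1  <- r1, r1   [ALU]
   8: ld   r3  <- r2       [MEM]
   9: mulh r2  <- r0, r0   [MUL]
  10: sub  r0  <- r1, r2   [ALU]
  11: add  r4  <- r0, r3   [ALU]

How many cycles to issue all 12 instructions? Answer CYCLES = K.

CYCLES = 9

0. mul @i0  | RAW r4
1. xor;ld @i1,i2  | dual
2. ld @i3  | WAW r0
3. sub;add @i4,i5  | dual
4. sub;add @i6,i7  | dual
5. ld @i8  | no-port MEM/MUL
6. mulh @i9  | RAW r2
7. sub @i10  | RAW r0
8. add @i11  | tail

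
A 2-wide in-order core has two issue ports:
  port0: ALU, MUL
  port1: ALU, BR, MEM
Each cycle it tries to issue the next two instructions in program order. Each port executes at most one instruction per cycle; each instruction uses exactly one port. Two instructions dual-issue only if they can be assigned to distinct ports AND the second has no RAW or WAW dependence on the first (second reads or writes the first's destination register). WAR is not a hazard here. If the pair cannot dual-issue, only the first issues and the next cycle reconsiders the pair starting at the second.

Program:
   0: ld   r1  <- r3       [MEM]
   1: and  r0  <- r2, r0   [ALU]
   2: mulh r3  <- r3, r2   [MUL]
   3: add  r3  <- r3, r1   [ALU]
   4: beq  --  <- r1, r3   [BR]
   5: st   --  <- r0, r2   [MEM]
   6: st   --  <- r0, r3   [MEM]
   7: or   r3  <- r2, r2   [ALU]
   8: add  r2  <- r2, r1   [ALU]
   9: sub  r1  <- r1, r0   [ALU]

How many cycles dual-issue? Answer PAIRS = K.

#0 head=0: ld.MEM;and.ALU i0,i1 pair
#1 head=2: mulh.MUL i2 RAW+WAW r3
#2 head=3: add.ALU i3 RAW r3
#3 head=4: beq.BR i4 no-port BR/MEM
#4 head=5: st.MEM i5 no-port MEM/MEM
#5 head=6: st.MEM;or.ALU i6,i7 pair
#6 head=8: add.ALU;sub.ALU i8,i9 pair

PAIRS = 3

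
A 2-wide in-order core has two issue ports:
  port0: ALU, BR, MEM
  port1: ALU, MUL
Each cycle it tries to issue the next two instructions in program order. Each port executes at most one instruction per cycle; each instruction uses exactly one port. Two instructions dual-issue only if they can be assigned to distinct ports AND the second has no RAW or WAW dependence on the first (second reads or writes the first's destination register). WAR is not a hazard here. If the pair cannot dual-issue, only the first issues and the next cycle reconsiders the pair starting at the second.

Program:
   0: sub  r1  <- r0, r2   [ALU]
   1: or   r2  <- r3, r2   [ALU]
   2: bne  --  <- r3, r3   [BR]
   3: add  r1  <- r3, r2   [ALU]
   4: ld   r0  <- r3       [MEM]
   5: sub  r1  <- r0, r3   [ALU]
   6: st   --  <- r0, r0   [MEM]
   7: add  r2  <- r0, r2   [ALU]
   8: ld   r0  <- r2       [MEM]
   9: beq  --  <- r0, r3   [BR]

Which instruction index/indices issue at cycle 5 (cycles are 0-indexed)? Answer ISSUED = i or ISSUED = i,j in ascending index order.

ISSUED = 8

0. sub+or @i0&i1  | 2-wide
1. bne+add @i2&i3  | 2-wide
2. ld @i4  | RAW r0
3. sub+st @i5&i6  | 2-wide
4. add @i7  | RAW r2
5. ld @i8  | no-port MEM/BR
6. beq @i9  | tail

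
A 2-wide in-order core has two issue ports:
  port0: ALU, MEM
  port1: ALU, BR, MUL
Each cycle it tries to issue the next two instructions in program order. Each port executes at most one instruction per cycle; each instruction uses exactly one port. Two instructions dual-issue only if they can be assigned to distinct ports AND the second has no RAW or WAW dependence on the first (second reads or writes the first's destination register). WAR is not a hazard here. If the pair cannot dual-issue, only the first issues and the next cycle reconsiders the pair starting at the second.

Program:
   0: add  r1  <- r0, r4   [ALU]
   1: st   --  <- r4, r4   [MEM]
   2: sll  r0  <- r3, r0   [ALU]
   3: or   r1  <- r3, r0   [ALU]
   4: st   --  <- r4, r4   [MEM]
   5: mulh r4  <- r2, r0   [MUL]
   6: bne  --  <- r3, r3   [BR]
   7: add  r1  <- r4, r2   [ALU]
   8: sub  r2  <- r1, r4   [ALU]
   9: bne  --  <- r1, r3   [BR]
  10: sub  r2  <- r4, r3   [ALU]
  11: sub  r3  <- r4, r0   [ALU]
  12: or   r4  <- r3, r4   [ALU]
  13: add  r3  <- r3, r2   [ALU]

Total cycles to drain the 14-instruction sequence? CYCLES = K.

CYCLES = 8

#0 head=0: add.ALU+st.MEM i0/i1 dual
#1 head=2: sll.ALU i2 RAW r0
#2 head=3: or.ALU+st.MEM i3/i4 dual
#3 head=5: mulh.MUL i5 no-port MUL/BR
#4 head=6: bne.BR+add.ALU i6/i7 dual
#5 head=8: sub.ALU+bne.BR i8/i9 dual
#6 head=10: sub.ALU+sub.ALU i10/i11 dual
#7 head=12: or.ALU+add.ALU i12/i13 dual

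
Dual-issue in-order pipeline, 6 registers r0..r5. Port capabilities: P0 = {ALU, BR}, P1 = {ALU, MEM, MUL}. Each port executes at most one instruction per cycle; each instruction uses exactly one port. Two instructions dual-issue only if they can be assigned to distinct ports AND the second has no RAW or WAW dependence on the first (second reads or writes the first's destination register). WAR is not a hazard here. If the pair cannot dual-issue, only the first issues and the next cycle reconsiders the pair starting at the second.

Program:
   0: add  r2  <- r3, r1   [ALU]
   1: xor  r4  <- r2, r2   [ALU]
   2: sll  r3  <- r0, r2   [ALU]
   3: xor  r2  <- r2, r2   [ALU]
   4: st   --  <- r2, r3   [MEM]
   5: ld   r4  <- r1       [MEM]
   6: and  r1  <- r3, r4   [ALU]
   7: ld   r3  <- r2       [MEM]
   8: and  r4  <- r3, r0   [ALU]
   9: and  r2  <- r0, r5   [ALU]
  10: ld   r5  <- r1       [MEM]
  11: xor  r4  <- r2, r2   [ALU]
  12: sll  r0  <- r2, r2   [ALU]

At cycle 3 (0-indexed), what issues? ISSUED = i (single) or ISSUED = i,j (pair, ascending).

#0 head=0: add.ALU i0 RAW r2
#1 head=1: xor.ALU;sll.ALU i1+i2 dual
#2 head=3: xor.ALU i3 RAW r2
#3 head=4: st.MEM i4 no-port MEM/MEM
#4 head=5: ld.MEM i5 RAW r4
#5 head=6: and.ALU;ld.MEM i6+i7 dual
#6 head=8: and.ALU;and.ALU i8+i9 dual
#7 head=10: ld.MEM;xor.ALU i10+i11 dual
#8 head=12: sll.ALU i12 tail

ISSUED = 4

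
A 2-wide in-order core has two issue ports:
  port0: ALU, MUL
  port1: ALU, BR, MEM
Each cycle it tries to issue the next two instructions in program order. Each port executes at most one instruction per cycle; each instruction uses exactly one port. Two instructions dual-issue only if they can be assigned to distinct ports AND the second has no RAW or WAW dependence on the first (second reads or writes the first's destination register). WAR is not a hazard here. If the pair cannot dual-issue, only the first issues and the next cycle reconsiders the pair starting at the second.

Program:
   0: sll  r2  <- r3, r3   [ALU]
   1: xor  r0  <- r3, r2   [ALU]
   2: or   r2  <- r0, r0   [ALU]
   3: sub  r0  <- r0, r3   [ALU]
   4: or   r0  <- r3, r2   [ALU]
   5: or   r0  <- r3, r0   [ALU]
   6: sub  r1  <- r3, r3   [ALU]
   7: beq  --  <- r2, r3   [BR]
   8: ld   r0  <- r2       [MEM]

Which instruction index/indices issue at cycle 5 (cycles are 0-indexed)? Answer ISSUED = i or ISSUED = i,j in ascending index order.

ISSUED = 7

#0 head=0: sll.ALU i0 RAW r2
#1 head=1: xor.ALU i1 RAW r0
#2 head=2: or.ALU sub.ALU i2+i3 pair
#3 head=4: or.ALU i4 RAW+WAW r0
#4 head=5: or.ALU sub.ALU i5+i6 pair
#5 head=7: beq.BR i7 no-port BR/MEM
#6 head=8: ld.MEM i8 tail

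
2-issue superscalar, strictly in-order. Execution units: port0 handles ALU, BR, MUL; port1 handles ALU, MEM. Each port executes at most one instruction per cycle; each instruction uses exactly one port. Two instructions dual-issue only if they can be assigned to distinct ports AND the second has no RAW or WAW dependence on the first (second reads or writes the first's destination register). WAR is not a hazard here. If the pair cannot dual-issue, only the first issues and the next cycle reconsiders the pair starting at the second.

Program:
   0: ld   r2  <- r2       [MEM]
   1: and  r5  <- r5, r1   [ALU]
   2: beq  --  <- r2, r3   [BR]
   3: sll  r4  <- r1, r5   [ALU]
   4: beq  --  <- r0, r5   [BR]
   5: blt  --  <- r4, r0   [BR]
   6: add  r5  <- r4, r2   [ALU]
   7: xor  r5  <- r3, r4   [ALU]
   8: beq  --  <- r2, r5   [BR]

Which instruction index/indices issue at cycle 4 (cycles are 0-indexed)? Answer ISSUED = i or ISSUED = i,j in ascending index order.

0. ld/and @i0/i1  | 2-wide
1. beq/sll @i2/i3  | 2-wide
2. beq @i4  | no-port BR/BR
3. blt/add @i5/i6  | 2-wide
4. xor @i7  | RAW r5
5. beq @i8  | tail

ISSUED = 7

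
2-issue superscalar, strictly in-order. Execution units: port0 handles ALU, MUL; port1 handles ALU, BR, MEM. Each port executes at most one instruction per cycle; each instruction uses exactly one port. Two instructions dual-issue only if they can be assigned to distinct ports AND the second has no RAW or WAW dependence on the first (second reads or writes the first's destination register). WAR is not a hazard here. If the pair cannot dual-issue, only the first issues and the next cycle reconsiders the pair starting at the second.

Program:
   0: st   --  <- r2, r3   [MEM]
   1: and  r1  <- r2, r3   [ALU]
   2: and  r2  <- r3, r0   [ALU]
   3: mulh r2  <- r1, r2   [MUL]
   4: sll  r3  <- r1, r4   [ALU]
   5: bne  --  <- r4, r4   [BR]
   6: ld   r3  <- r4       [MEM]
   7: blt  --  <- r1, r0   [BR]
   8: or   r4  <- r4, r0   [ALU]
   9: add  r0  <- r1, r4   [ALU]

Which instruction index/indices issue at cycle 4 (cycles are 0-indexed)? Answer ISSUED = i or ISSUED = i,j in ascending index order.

#0 head=0: st and i0&i1 dual
#1 head=2: and i2 RAW+WAW r2
#2 head=3: mulh sll i3&i4 dual
#3 head=5: bne i5 no-port BR/MEM
#4 head=6: ld i6 no-port MEM/BR
#5 head=7: blt or i7&i8 dual
#6 head=9: add i9 tail

ISSUED = 6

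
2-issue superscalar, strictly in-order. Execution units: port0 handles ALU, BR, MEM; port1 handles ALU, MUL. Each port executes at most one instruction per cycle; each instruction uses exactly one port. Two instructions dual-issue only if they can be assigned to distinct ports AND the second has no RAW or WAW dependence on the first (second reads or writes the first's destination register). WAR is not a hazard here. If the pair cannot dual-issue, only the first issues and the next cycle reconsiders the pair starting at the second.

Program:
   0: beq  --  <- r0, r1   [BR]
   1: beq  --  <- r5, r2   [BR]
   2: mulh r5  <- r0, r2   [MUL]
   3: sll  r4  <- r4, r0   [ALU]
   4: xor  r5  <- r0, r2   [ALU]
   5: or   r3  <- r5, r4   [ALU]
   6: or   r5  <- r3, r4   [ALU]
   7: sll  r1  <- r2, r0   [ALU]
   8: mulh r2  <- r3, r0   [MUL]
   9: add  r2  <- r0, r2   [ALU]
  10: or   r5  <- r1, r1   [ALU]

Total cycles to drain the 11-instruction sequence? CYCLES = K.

  cy0 -> i0 (beq.BR) no-port BR/BR
  cy1 -> i1&i2 (beq.BR;mulh.MUL) pair
  cy2 -> i3&i4 (sll.ALU;xor.ALU) pair
  cy3 -> i5 (or.ALU) RAW r3
  cy4 -> i6&i7 (or.ALU;sll.ALU) pair
  cy5 -> i8 (mulh.MUL) RAW+WAW r2
  cy6 -> i9&i10 (add.ALU;or.ALU) pair

CYCLES = 7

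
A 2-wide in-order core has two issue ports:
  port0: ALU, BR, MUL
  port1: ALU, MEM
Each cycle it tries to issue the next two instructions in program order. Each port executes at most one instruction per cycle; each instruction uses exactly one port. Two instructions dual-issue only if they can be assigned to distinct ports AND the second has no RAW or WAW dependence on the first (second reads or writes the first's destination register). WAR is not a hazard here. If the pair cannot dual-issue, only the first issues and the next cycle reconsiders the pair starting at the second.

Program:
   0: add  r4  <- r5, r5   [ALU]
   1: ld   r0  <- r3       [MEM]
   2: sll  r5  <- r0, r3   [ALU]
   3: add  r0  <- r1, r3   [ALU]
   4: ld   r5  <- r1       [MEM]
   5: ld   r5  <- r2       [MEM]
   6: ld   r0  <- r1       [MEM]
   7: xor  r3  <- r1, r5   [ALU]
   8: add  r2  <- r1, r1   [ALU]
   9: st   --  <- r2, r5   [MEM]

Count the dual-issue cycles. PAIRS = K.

#0 head=0: add.ALU;ld.MEM i0,i1 2-wide
#1 head=2: sll.ALU;add.ALU i2,i3 2-wide
#2 head=4: ld.MEM i4 no-port MEM/MEM
#3 head=5: ld.MEM i5 no-port MEM/MEM
#4 head=6: ld.MEM;xor.ALU i6,i7 2-wide
#5 head=8: add.ALU i8 RAW r2
#6 head=9: st.MEM i9 tail

PAIRS = 3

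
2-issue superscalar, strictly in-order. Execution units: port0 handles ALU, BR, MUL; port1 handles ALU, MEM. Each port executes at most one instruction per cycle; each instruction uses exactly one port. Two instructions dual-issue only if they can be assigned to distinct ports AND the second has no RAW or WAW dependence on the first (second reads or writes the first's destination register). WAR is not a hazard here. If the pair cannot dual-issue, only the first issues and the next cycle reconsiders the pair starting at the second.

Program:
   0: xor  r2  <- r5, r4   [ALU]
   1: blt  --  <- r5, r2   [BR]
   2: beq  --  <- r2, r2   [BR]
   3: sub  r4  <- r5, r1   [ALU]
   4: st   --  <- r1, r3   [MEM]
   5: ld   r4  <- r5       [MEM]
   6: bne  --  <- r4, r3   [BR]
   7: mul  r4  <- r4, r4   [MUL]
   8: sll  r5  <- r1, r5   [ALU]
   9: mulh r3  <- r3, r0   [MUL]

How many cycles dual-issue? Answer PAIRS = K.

  cy0 -> i0 (xor) RAW r2
  cy1 -> i1 (blt) no-port BR/BR
  cy2 -> i2,i3 (beq;sub) dual
  cy3 -> i4 (st) no-port MEM/MEM
  cy4 -> i5 (ld) RAW r4
  cy5 -> i6 (bne) no-port BR/MUL
  cy6 -> i7,i8 (mul;sll) dual
  cy7 -> i9 (mulh) tail

PAIRS = 2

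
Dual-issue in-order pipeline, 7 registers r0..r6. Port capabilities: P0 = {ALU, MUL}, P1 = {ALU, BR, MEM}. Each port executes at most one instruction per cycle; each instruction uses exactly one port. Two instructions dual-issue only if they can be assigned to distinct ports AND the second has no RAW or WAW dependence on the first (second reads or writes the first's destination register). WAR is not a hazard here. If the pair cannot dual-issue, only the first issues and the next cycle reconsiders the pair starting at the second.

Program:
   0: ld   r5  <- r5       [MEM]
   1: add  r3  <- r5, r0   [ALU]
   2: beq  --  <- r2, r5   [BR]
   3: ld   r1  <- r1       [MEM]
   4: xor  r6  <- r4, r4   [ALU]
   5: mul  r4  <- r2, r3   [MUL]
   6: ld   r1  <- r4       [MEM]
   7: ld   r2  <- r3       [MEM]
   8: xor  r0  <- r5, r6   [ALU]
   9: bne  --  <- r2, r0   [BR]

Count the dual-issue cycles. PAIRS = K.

[0] i0  ld  -- RAW r5
[1] i1&i2  add/beq  -- pair
[2] i3&i4  ld/xor  -- pair
[3] i5  mul  -- RAW r4
[4] i6  ld  -- no-port MEM/MEM
[5] i7&i8  ld/xor  -- pair
[6] i9  bne  -- tail

PAIRS = 3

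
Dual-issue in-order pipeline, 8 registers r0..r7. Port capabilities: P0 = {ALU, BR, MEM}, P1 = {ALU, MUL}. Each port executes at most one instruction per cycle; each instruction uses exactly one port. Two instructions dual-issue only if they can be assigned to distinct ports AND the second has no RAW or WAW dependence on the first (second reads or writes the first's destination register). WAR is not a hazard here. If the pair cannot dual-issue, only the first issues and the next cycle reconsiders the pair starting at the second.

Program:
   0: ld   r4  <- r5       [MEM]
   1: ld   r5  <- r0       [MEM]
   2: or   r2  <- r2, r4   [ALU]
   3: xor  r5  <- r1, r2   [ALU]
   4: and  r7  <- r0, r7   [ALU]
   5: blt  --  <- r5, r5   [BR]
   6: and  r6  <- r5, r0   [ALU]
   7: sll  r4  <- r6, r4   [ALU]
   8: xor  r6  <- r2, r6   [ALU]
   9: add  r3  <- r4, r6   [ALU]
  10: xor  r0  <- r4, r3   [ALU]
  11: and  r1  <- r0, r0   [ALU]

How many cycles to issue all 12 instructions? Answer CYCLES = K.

CYCLES = 8

[0] i0  ld  -- no-port MEM/MEM
[1] i1,i2  ld+or  -- pair
[2] i3,i4  xor+and  -- pair
[3] i5,i6  blt+and  -- pair
[4] i7,i8  sll+xor  -- pair
[5] i9  add  -- RAW r3
[6] i10  xor  -- RAW r0
[7] i11  and  -- tail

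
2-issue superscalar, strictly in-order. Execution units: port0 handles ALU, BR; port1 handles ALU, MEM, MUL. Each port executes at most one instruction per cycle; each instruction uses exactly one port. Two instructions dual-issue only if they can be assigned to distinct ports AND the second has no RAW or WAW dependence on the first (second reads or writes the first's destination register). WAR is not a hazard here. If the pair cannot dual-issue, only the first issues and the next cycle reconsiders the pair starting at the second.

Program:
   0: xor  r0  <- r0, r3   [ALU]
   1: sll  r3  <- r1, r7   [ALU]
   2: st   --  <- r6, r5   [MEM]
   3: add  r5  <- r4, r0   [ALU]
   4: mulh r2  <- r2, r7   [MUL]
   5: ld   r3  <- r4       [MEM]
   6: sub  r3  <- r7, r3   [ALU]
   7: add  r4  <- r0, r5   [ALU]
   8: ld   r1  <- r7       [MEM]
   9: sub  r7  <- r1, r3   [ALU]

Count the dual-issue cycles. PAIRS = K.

PAIRS = 3

t=0 i0+i1:xor/sll ; dual
t=1 i2+i3:st/add ; dual
t=2 i4:mulh ; no-port MUL/MEM
t=3 i5:ld ; RAW+WAW r3
t=4 i6+i7:sub/add ; dual
t=5 i8:ld ; RAW r1
t=6 i9:sub ; tail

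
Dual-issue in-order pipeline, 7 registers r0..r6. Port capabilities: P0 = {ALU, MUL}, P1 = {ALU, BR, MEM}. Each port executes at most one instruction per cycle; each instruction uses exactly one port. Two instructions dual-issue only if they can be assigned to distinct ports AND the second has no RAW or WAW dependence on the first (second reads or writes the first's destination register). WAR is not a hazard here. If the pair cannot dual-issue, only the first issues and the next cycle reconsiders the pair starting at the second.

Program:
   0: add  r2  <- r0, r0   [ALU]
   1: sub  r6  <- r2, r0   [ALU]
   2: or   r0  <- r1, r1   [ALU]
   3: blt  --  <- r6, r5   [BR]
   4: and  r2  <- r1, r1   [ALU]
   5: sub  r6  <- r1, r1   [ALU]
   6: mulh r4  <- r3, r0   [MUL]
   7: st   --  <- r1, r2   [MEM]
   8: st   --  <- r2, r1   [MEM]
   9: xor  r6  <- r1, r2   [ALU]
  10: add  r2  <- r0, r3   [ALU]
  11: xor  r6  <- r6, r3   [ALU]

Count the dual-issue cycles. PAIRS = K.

PAIRS = 5

  cy0 -> i0 (add.ALU) RAW r2
  cy1 -> i1/i2 (sub.ALU or.ALU) 2-wide
  cy2 -> i3/i4 (blt.BR and.ALU) 2-wide
  cy3 -> i5/i6 (sub.ALU mulh.MUL) 2-wide
  cy4 -> i7 (st.MEM) no-port MEM/MEM
  cy5 -> i8/i9 (st.MEM xor.ALU) 2-wide
  cy6 -> i10/i11 (add.ALU xor.ALU) 2-wide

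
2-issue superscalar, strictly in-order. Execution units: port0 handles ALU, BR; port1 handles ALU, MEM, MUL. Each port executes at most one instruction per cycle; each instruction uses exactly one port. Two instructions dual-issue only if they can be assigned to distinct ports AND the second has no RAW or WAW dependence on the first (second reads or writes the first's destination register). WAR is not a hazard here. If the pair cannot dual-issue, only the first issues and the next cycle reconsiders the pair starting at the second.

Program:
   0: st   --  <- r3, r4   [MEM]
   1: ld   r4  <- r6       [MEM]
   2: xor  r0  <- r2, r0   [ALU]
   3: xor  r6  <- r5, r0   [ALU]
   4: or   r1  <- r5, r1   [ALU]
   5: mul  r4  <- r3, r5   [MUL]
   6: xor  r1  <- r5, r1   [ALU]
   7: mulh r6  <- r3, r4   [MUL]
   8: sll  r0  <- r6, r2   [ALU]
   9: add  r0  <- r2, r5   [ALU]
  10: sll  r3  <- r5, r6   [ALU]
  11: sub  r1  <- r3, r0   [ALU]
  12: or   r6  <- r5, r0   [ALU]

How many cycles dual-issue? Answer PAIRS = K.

c0: i0 st.MEM  no-port MEM/MEM
c1: i1,i2 ld.MEM/xor.ALU  pair
c2: i3,i4 xor.ALU/or.ALU  pair
c3: i5,i6 mul.MUL/xor.ALU  pair
c4: i7 mulh.MUL  RAW r6
c5: i8 sll.ALU  WAW r0
c6: i9,i10 add.ALU/sll.ALU  pair
c7: i11,i12 sub.ALU/or.ALU  pair

PAIRS = 5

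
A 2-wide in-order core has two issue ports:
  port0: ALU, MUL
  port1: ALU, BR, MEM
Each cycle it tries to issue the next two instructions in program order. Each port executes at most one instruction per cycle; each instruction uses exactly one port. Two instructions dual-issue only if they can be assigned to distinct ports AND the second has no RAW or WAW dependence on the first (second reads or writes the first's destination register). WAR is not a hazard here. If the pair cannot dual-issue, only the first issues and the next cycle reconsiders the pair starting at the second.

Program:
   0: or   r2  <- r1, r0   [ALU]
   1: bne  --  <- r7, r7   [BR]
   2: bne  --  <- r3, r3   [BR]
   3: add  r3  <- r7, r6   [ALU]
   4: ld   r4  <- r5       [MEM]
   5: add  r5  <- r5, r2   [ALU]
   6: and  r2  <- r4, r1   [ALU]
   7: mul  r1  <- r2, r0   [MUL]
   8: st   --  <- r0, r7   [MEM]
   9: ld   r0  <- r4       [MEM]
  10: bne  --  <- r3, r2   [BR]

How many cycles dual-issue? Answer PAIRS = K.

PAIRS = 4

#0 head=0: or.ALU;bne.BR i0+i1 pair
#1 head=2: bne.BR;add.ALU i2+i3 pair
#2 head=4: ld.MEM;add.ALU i4+i5 pair
#3 head=6: and.ALU i6 RAW r2
#4 head=7: mul.MUL;st.MEM i7+i8 pair
#5 head=9: ld.MEM i9 no-port MEM/BR
#6 head=10: bne.BR i10 tail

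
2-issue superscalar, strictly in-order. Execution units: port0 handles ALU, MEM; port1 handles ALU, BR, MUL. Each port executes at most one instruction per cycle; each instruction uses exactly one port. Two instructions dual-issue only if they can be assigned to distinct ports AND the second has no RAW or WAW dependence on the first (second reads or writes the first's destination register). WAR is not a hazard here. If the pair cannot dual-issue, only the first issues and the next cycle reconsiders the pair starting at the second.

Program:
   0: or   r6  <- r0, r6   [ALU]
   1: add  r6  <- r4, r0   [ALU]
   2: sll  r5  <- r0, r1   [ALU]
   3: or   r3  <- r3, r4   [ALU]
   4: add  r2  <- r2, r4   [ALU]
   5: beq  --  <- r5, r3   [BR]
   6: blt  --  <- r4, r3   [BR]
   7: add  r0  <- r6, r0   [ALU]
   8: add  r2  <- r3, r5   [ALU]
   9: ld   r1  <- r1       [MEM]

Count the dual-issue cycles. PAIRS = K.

#0 head=0: or i0 WAW r6
#1 head=1: add+sll i1/i2 dual
#2 head=3: or+add i3/i4 dual
#3 head=5: beq i5 no-port BR/BR
#4 head=6: blt+add i6/i7 dual
#5 head=8: add+ld i8/i9 dual

PAIRS = 4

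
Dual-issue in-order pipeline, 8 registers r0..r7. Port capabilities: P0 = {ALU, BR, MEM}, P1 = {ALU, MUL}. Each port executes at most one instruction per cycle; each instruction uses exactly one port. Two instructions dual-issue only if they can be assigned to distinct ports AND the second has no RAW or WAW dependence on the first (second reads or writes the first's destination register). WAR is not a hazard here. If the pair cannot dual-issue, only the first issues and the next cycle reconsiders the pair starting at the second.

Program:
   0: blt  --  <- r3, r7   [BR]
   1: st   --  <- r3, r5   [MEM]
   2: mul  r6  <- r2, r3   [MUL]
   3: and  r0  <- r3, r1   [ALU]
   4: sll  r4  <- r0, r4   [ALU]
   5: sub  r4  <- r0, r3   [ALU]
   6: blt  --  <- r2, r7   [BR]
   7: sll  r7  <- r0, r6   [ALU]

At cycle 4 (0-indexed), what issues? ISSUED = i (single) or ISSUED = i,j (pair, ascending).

0. blt.BR @i0  | no-port BR/MEM
1. st.MEM mul.MUL @i1,i2  | 2-wide
2. and.ALU @i3  | RAW r0
3. sll.ALU @i4  | WAW r4
4. sub.ALU blt.BR @i5,i6  | 2-wide
5. sll.ALU @i7  | tail

ISSUED = 5,6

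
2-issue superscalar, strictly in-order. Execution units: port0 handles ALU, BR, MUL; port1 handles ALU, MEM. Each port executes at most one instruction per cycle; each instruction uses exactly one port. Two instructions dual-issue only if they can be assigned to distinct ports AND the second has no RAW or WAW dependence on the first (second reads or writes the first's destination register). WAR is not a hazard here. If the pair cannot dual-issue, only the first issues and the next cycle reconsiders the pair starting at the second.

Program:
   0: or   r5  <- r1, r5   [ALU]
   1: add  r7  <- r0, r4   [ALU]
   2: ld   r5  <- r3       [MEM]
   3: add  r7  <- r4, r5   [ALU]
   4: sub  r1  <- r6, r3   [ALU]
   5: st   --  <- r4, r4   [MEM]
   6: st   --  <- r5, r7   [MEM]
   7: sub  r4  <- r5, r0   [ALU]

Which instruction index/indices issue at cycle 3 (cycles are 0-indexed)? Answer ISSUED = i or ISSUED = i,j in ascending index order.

[0] i0/i1  or add  -- pair
[1] i2  ld  -- RAW r5
[2] i3/i4  add sub  -- pair
[3] i5  st  -- no-port MEM/MEM
[4] i6/i7  st sub  -- pair

ISSUED = 5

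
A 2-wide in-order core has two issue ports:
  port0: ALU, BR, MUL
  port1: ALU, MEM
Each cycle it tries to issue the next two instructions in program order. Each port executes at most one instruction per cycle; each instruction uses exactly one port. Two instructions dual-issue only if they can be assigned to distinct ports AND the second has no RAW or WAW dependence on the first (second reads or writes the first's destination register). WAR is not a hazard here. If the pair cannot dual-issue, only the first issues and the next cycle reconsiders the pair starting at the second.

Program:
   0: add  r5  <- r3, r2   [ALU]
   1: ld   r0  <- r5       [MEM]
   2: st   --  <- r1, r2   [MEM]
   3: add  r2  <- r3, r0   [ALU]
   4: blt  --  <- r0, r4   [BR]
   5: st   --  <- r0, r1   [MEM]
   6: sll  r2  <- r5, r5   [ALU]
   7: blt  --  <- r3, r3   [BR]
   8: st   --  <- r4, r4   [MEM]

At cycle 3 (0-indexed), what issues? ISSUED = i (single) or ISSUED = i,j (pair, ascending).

[0] i0  add.ALU  -- RAW r5
[1] i1  ld.MEM  -- no-port MEM/MEM
[2] i2+i3  st.MEM add.ALU  -- pair
[3] i4+i5  blt.BR st.MEM  -- pair
[4] i6+i7  sll.ALU blt.BR  -- pair
[5] i8  st.MEM  -- tail

ISSUED = 4,5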